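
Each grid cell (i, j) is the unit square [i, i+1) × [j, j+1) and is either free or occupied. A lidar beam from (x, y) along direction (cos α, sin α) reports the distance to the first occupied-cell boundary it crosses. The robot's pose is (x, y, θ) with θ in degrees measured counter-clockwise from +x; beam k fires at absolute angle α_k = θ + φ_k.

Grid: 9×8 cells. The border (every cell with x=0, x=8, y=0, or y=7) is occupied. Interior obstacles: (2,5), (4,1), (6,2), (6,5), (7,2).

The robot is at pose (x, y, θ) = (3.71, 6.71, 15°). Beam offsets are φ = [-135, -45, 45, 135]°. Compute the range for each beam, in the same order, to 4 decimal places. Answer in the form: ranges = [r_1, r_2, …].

ranges = [1.4200, 2.6443, 0.3349, 0.5800]

beam 1: φ=-135°, α=240°
  dir = (cos 240°, sin 240°) = (-0.5000, -0.8660); from cell (3,6)
  next x-line at t=1.4200, next y-line at t=0.8198; Δt_x=2.0000, Δt_y=1.1547
    y: enter (3,5) at t=0.8198
    x: enter (2,5) at t=1.4200 ← occupied
  → r_1 = 1.4200
beam 2: φ=-45°, α=330°
  dir = (cos 330°, sin 330°) = (0.8660, -0.5000); from cell (3,6)
  next x-line at t=0.3349, next y-line at t=1.4200; Δt_x=1.1547, Δt_y=2.0000
    x: enter (4,6) at t=0.3349
    y: enter (4,5) at t=1.4200
    x: enter (5,5) at t=1.4896
    x: enter (6,5) at t=2.6443 ← occupied
  → r_2 = 2.6443
beam 3: φ=45°, α=60°
  dir = (cos 60°, sin 60°) = (0.5000, 0.8660); from cell (3,6)
  next x-line at t=0.5800, next y-line at t=0.3349; Δt_x=2.0000, Δt_y=1.1547
    y: enter (3,7) at t=0.3349 ← occupied
  → r_3 = 0.3349
beam 4: φ=135°, α=150°
  dir = (cos 150°, sin 150°) = (-0.8660, 0.5000); from cell (3,6)
  next x-line at t=0.8198, next y-line at t=0.5800; Δt_x=1.1547, Δt_y=2.0000
    y: enter (3,7) at t=0.5800 ← occupied
  → r_4 = 0.5800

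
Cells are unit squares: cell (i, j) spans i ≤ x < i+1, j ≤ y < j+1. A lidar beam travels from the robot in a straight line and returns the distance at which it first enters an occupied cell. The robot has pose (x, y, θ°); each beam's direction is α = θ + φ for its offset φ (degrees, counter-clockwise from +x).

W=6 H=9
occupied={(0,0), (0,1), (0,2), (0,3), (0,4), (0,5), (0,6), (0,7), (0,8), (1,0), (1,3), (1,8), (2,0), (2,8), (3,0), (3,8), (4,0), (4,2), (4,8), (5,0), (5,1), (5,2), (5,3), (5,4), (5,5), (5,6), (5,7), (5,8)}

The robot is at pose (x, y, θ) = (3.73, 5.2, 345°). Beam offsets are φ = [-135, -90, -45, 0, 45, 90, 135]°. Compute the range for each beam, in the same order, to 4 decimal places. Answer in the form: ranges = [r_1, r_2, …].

beam 1: φ=-135°, α=210°
  dir = (cos 210°, sin 210°) = (-0.8660, -0.5000); from cell (3,5)
  next x-line at t=0.8429, next y-line at t=0.4000; Δt_x=1.1547, Δt_y=2.0000
    y: enter (3,4) at t=0.4000
    x: enter (2,4) at t=0.8429
    x: enter (1,4) at t=1.9976
    y: enter (1,3) at t=2.4000 ← occupied
  → r_1 = 2.4000
beam 2: φ=-90°, α=255°
  dir = (cos 255°, sin 255°) = (-0.2588, -0.9659); from cell (3,5)
  next x-line at t=2.8205, next y-line at t=0.2071; Δt_x=3.8637, Δt_y=1.0353
    y: enter (3,4) at t=0.2071
    y: enter (3,3) at t=1.2423
    y: enter (3,2) at t=2.2776
    x: enter (2,2) at t=2.8205
    y: enter (2,1) at t=3.3129
    y: enter (2,0) at t=4.3482 ← occupied
  → r_2 = 4.3482
beam 3: φ=-45°, α=300°
  dir = (cos 300°, sin 300°) = (0.5000, -0.8660); from cell (3,5)
  next x-line at t=0.5400, next y-line at t=0.2309; Δt_x=2.0000, Δt_y=1.1547
    y: enter (3,4) at t=0.2309
    x: enter (4,4) at t=0.5400
    y: enter (4,3) at t=1.3856
    x: enter (5,3) at t=2.5400 ← occupied
  → r_3 = 2.5400
beam 4: φ=0°, α=345°
  dir = (cos 345°, sin 345°) = (0.9659, -0.2588); from cell (3,5)
  next x-line at t=0.2795, next y-line at t=0.7727; Δt_x=1.0353, Δt_y=3.8637
    x: enter (4,5) at t=0.2795
    y: enter (4,4) at t=0.7727
    x: enter (5,4) at t=1.3148 ← occupied
  → r_4 = 1.3148
beam 5: φ=45°, α=30°
  dir = (cos 30°, sin 30°) = (0.8660, 0.5000); from cell (3,5)
  next x-line at t=0.3118, next y-line at t=1.6000; Δt_x=1.1547, Δt_y=2.0000
    x: enter (4,5) at t=0.3118
    x: enter (5,5) at t=1.4665 ← occupied
  → r_5 = 1.4665
beam 6: φ=90°, α=75°
  dir = (cos 75°, sin 75°) = (0.2588, 0.9659); from cell (3,5)
  next x-line at t=1.0432, next y-line at t=0.8282; Δt_x=3.8637, Δt_y=1.0353
    y: enter (3,6) at t=0.8282
    x: enter (4,6) at t=1.0432
    y: enter (4,7) at t=1.8635
    y: enter (4,8) at t=2.8988 ← occupied
  → r_6 = 2.8988
beam 7: φ=135°, α=120°
  dir = (cos 120°, sin 120°) = (-0.5000, 0.8660); from cell (3,5)
  next x-line at t=1.4600, next y-line at t=0.9238; Δt_x=2.0000, Δt_y=1.1547
    y: enter (3,6) at t=0.9238
    x: enter (2,6) at t=1.4600
    y: enter (2,7) at t=2.0785
    y: enter (2,8) at t=3.2332 ← occupied
  → r_7 = 3.2332

ranges = [2.4000, 4.3482, 2.5400, 1.3148, 1.4665, 2.8988, 3.2332]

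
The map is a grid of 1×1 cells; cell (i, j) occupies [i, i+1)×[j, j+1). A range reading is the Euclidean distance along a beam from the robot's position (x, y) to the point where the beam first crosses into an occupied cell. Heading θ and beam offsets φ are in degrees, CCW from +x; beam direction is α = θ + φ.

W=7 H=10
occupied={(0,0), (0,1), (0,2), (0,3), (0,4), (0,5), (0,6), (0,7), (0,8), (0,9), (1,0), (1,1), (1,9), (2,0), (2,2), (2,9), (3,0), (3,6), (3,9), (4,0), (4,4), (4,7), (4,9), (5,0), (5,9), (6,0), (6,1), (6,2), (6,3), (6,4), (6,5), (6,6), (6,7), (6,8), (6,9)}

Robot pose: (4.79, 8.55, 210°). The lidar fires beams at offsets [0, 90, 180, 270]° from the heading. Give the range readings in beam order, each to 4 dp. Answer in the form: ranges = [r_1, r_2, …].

beam 1: φ=0°, α=210°
  d=(-0.8660,-0.5000)  start (4,8)  tX=0.9122 tY=1.1000  stride 1/|dx|=1.1547 1/|dy|=2.0000
    cross x-line → (3,8), t=0.9122
    cross y-line → (3,7), t=1.1000
    cross x-line → (2,7), t=2.0669
    cross y-line → (2,6), t=3.1000
    cross x-line → (1,6), t=3.2216
    cross x-line → (0,6), t=4.3763 (wall)
  → r_1 = 4.3763
beam 2: φ=90°, α=300°
  d=(0.5000,-0.8660)  start (4,8)  tX=0.4200 tY=0.6351  stride 1/|dx|=2.0000 1/|dy|=1.1547
    cross x-line → (5,8), t=0.4200
    cross y-line → (5,7), t=0.6351
    cross y-line → (5,6), t=1.7898
    cross x-line → (6,6), t=2.4200 (wall)
  → r_2 = 2.4200
beam 3: φ=180°, α=30°
  d=(0.8660,0.5000)  start (4,8)  tX=0.2425 tY=0.9000  stride 1/|dx|=1.1547 1/|dy|=2.0000
    cross x-line → (5,8), t=0.2425
    cross y-line → (5,9), t=0.9000 (wall)
  → r_3 = 0.9000
beam 4: φ=270°, α=120°
  d=(-0.5000,0.8660)  start (4,8)  tX=1.5800 tY=0.5196  stride 1/|dx|=2.0000 1/|dy|=1.1547
    cross y-line → (4,9), t=0.5196 (wall)
  → r_4 = 0.5196

ranges = [4.3763, 2.4200, 0.9000, 0.5196]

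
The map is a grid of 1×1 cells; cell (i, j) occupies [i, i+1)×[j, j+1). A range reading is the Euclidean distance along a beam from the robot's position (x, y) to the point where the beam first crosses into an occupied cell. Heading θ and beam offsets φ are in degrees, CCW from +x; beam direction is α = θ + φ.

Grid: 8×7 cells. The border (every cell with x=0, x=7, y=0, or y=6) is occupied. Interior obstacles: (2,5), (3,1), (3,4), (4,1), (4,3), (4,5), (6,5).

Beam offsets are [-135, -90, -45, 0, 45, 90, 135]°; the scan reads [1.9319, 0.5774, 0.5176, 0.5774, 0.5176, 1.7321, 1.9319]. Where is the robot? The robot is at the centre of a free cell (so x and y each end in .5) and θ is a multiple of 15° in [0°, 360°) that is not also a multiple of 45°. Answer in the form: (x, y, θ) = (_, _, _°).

Enumerate (i+0.5, j+0.5, θ) over the 23 free cells and 16 admissible headings. For each, cast all 7 beams and compare to the given ranges.
  (5.5, 1.5, 255°): beam 1 = 1.7321 ≠ 1.9319 ✗
  (1.5, 5.5, 255°): beam 1 = 0.5774 ≠ 1.9319 ✗
  (3.5, 3.5, 150°): beam 1 = 0.5176 ≠ 1.9319 ✗
  (1.5, 5.5, 195°): beam 1 = 0.5774 ≠ 1.9319 ✗
  (2.5, 3.5, 165°): beam 1 = 1.0000 ≠ 1.9319 ✗
  …
  (6.5, 4.5, 60°): r_1=1.9319, r_2=0.5774, r_3=0.5176, r_4=0.5774, r_5=0.5176, r_6=1.7321, r_7=1.9319 — all match ✓
No second candidate reproduces the full scan.

(x, y, θ) = (6.5, 4.5, 60°)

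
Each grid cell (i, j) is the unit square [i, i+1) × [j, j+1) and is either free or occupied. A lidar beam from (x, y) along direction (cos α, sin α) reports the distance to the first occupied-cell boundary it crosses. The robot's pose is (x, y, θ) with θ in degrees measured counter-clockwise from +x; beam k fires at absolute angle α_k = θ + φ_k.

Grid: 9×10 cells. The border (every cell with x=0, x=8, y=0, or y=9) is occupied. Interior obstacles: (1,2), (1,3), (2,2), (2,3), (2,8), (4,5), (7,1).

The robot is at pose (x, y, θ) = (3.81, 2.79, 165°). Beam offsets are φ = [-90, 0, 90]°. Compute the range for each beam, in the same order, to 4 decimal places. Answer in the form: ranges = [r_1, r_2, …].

beam 1: φ=-90°, α=75°
  direction (0.2588, 0.9659); cell (3,2); t to first gridline: x 0.7341, y 0.2174 (then +3.8637 / +1.0353)
    (3,3) via y @ 0.2174
    (4,3) via x @ 0.7341
    (4,4) via y @ 1.2527
    (4,5) via y @ 2.2880  # hit
  → r_1 = 2.2880
beam 2: φ=0°, α=165°
  direction (-0.9659, 0.2588); cell (3,2); t to first gridline: x 0.8386, y 0.8114 (then +1.0353 / +3.8637)
    (3,3) via y @ 0.8114
    (2,3) via x @ 0.8386  # hit
  → r_2 = 0.8386
beam 3: φ=90°, α=255°
  direction (-0.2588, -0.9659); cell (3,2); t to first gridline: x 3.1296, y 0.8179 (then +3.8637 / +1.0353)
    (3,1) via y @ 0.8179
    (3,0) via y @ 1.8531  # hit
  → r_3 = 1.8531

ranges = [2.2880, 0.8386, 1.8531]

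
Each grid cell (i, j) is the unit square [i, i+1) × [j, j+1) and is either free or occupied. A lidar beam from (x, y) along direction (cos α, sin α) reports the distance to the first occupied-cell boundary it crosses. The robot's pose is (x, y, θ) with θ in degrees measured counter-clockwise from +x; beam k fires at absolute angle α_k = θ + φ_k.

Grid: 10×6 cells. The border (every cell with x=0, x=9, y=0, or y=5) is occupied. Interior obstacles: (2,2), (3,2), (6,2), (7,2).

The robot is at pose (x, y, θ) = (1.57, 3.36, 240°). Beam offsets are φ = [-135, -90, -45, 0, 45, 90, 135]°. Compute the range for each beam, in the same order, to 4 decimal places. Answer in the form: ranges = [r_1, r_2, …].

ranges = [1.6979, 0.6582, 0.5901, 1.1400, 2.4433, 0.7200, 6.3365]

beam 1: φ=-135°, α=105°
  dir = (cos 105°, sin 105°) = (-0.2588, 0.9659); from cell (1,3)
  next x-line at t=2.2023, next y-line at t=0.6626; Δt_x=3.8637, Δt_y=1.0353
    y: enter (1,4) at t=0.6626
    y: enter (1,5) at t=1.6979 ← occupied
  → r_1 = 1.6979
beam 2: φ=-90°, α=150°
  dir = (cos 150°, sin 150°) = (-0.8660, 0.5000); from cell (1,3)
  next x-line at t=0.6582, next y-line at t=1.2800; Δt_x=1.1547, Δt_y=2.0000
    x: enter (0,3) at t=0.6582 ← occupied
  → r_2 = 0.6582
beam 3: φ=-45°, α=195°
  dir = (cos 195°, sin 195°) = (-0.9659, -0.2588); from cell (1,3)
  next x-line at t=0.5901, next y-line at t=1.3909; Δt_x=1.0353, Δt_y=3.8637
    x: enter (0,3) at t=0.5901 ← occupied
  → r_3 = 0.5901
beam 4: φ=0°, α=240°
  dir = (cos 240°, sin 240°) = (-0.5000, -0.8660); from cell (1,3)
  next x-line at t=1.1400, next y-line at t=0.4157; Δt_x=2.0000, Δt_y=1.1547
    y: enter (1,2) at t=0.4157
    x: enter (0,2) at t=1.1400 ← occupied
  → r_4 = 1.1400
beam 5: φ=45°, α=285°
  dir = (cos 285°, sin 285°) = (0.2588, -0.9659); from cell (1,3)
  next x-line at t=1.6614, next y-line at t=0.3727; Δt_x=3.8637, Δt_y=1.0353
    y: enter (1,2) at t=0.3727
    y: enter (1,1) at t=1.4080
    x: enter (2,1) at t=1.6614
    y: enter (2,0) at t=2.4433 ← occupied
  → r_5 = 2.4433
beam 6: φ=90°, α=330°
  dir = (cos 330°, sin 330°) = (0.8660, -0.5000); from cell (1,3)
  next x-line at t=0.4965, next y-line at t=0.7200; Δt_x=1.1547, Δt_y=2.0000
    x: enter (2,3) at t=0.4965
    y: enter (2,2) at t=0.7200 ← occupied
  → r_6 = 0.7200
beam 7: φ=135°, α=15°
  dir = (cos 15°, sin 15°) = (0.9659, 0.2588); from cell (1,3)
  next x-line at t=0.4452, next y-line at t=2.4728; Δt_x=1.0353, Δt_y=3.8637
    x: enter (2,3) at t=0.4452
    x: enter (3,3) at t=1.4804
    y: enter (3,4) at t=2.4728
    x: enter (4,4) at t=2.5157
    x: enter (5,4) at t=3.5510
    x: enter (6,4) at t=4.5863
    x: enter (7,4) at t=5.6215
    y: enter (7,5) at t=6.3365 ← occupied
  → r_7 = 6.3365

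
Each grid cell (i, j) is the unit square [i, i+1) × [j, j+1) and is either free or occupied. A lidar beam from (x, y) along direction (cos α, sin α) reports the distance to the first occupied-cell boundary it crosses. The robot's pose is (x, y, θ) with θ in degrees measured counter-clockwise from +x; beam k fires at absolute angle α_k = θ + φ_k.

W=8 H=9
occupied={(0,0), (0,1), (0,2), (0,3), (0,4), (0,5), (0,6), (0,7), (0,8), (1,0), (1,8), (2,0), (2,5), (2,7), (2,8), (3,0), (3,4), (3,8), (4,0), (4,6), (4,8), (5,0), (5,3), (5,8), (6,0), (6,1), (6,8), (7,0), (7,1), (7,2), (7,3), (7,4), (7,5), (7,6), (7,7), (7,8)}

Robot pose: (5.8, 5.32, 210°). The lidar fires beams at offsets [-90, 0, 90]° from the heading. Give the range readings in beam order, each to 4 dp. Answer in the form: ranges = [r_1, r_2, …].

beam 1: φ=-90°, α=120°
  d=(-0.5000,0.8660)  start (5,5)  tX=1.6000 tY=0.7852  stride 1/|dx|=2.0000 1/|dy|=1.1547
    cross y-line → (5,6), t=0.7852
    cross x-line → (4,6), t=1.6000 (wall)
  → r_1 = 1.6000
beam 2: φ=0°, α=210°
  d=(-0.8660,-0.5000)  start (5,5)  tX=0.9238 tY=0.6400  stride 1/|dx|=1.1547 1/|dy|=2.0000
    cross y-line → (5,4), t=0.6400
    cross x-line → (4,4), t=0.9238
    cross x-line → (3,4), t=2.0785 (wall)
  → r_2 = 2.0785
beam 3: φ=90°, α=300°
  d=(0.5000,-0.8660)  start (5,5)  tX=0.4000 tY=0.3695  stride 1/|dx|=2.0000 1/|dy|=1.1547
    cross y-line → (5,4), t=0.3695
    cross x-line → (6,4), t=0.4000
    cross y-line → (6,3), t=1.5242
    cross x-line → (7,3), t=2.4000 (wall)
  → r_3 = 2.4000

ranges = [1.6000, 2.0785, 2.4000]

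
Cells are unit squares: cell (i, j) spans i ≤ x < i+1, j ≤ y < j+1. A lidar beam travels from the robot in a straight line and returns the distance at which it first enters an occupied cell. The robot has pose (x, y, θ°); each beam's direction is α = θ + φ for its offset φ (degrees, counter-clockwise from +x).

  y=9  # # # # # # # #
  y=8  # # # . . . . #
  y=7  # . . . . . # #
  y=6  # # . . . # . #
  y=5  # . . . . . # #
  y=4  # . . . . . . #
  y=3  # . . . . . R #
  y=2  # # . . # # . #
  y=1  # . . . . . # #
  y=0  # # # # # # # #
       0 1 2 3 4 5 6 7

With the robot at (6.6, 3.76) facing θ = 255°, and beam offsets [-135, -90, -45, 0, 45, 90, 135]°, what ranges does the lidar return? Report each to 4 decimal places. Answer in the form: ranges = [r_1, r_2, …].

ranges = [2.5865, 5.7975, 1.5200, 1.8221, 0.8000, 0.4141, 0.4619]

beam 1: φ=-135°, α=120°
  d=(-0.5000,0.8660)  start (6,3)  tX=1.2000 tY=0.2771  stride 1/|dx|=2.0000 1/|dy|=1.1547
    cross y-line → (6,4), t=0.2771
    cross x-line → (5,4), t=1.2000
    cross y-line → (5,5), t=1.4318
    cross y-line → (5,6), t=2.5865 (wall)
  → r_1 = 2.5865
beam 2: φ=-90°, α=165°
  d=(-0.9659,0.2588)  start (6,3)  tX=0.6212 tY=0.9273  stride 1/|dx|=1.0353 1/|dy|=3.8637
    cross x-line → (5,3), t=0.6212
    cross y-line → (5,4), t=0.9273
    cross x-line → (4,4), t=1.6564
    cross x-line → (3,4), t=2.6917
    cross x-line → (2,4), t=3.7270
    cross x-line → (1,4), t=4.7623
    cross y-line → (1,5), t=4.7910
    cross x-line → (0,5), t=5.7975 (wall)
  → r_2 = 5.7975
beam 3: φ=-45°, α=210°
  d=(-0.8660,-0.5000)  start (6,3)  tX=0.6928 tY=1.5200  stride 1/|dx|=1.1547 1/|dy|=2.0000
    cross x-line → (5,3), t=0.6928
    cross y-line → (5,2), t=1.5200 (wall)
  → r_3 = 1.5200
beam 4: φ=0°, α=255°
  d=(-0.2588,-0.9659)  start (6,3)  tX=2.3182 tY=0.7868  stride 1/|dx|=3.8637 1/|dy|=1.0353
    cross y-line → (6,2), t=0.7868
    cross y-line → (6,1), t=1.8221 (wall)
  → r_4 = 1.8221
beam 5: φ=45°, α=300°
  d=(0.5000,-0.8660)  start (6,3)  tX=0.8000 tY=0.8776  stride 1/|dx|=2.0000 1/|dy|=1.1547
    cross x-line → (7,3), t=0.8000 (wall)
  → r_5 = 0.8000
beam 6: φ=90°, α=345°
  d=(0.9659,-0.2588)  start (6,3)  tX=0.4141 tY=2.9364  stride 1/|dx|=1.0353 1/|dy|=3.8637
    cross x-line → (7,3), t=0.4141 (wall)
  → r_6 = 0.4141
beam 7: φ=135°, α=30°
  d=(0.8660,0.5000)  start (6,3)  tX=0.4619 tY=0.4800  stride 1/|dx|=1.1547 1/|dy|=2.0000
    cross x-line → (7,3), t=0.4619 (wall)
  → r_7 = 0.4619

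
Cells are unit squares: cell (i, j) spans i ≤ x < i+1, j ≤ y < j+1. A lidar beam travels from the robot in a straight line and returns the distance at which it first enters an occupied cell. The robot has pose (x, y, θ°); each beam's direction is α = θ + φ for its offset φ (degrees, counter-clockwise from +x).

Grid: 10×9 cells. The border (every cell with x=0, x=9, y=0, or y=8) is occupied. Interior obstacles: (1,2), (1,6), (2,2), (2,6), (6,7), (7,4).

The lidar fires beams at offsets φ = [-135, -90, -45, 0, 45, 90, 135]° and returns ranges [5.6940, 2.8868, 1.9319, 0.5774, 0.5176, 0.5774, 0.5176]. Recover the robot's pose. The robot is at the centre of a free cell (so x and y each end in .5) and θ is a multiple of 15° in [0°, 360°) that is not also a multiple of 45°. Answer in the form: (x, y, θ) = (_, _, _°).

Enumerate (i+0.5, j+0.5, θ) over the 50 free cells and 16 admissible headings. For each, cast all 7 beams and compare to the given ranges.
  (4.5, 3.5, 75°): beam 1 = 2.8868 ≠ 5.6940 ✗
  (2.5, 7.5, 195°): beam 1 = 0.5774 ≠ 5.6940 ✗
  (2.5, 7.5, 165°): beam 1 = 1.0000 ≠ 5.6940 ✗
  …
  (1.5, 3.5, 150°): r_1=5.6940, r_2=2.8868, r_3=1.9319, r_4=0.5774, r_5=0.5176, r_6=0.5774, r_7=0.5176 — all match ✓
Unique over the lattice → pose = (1.5, 3.5, 150°).

(x, y, θ) = (1.5, 3.5, 150°)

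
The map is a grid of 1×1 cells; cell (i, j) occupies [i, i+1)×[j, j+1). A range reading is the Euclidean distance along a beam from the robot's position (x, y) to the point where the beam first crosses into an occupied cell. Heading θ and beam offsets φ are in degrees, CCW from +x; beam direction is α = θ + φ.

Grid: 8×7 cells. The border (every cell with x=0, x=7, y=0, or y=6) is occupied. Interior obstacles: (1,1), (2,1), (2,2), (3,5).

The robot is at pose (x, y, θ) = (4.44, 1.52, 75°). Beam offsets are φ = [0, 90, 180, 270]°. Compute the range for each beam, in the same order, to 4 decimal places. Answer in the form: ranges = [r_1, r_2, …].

beam 1: φ=0°, α=75°
  direction (0.2588, 0.9659); cell (4,1); t to first gridline: x 2.1637, y 0.4969 (then +3.8637 / +1.0353)
    (4,2) via y @ 0.4969
    (4,3) via y @ 1.5322
    (5,3) via x @ 2.1637
    (5,4) via y @ 2.5675
    (5,5) via y @ 3.6028
    (5,6) via y @ 4.6380  # hit
  → r_1 = 4.6380
beam 2: φ=90°, α=165°
  direction (-0.9659, 0.2588); cell (4,1); t to first gridline: x 0.4555, y 1.8546 (then +1.0353 / +3.8637)
    (3,1) via x @ 0.4555
    (2,1) via x @ 1.4908  # hit
  → r_2 = 1.4908
beam 3: φ=180°, α=255°
  direction (-0.2588, -0.9659); cell (4,1); t to first gridline: x 1.7000, y 0.5383 (then +3.8637 / +1.0353)
    (4,0) via y @ 0.5383  # hit
  → r_3 = 0.5383
beam 4: φ=270°, α=345°
  direction (0.9659, -0.2588); cell (4,1); t to first gridline: x 0.5798, y 2.0091 (then +1.0353 / +3.8637)
    (5,1) via x @ 0.5798
    (6,1) via x @ 1.6150
    (6,0) via y @ 2.0091  # hit
  → r_4 = 2.0091

ranges = [4.6380, 1.4908, 0.5383, 2.0091]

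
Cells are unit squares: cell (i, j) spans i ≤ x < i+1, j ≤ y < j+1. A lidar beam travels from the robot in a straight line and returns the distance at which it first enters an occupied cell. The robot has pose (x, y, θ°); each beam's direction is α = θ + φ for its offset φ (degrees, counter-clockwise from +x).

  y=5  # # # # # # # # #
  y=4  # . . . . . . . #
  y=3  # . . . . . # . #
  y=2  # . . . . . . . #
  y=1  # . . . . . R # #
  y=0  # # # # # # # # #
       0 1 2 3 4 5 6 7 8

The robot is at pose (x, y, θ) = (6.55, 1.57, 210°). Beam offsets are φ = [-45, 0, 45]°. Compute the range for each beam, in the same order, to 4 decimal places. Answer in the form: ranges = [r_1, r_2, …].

beam 1: φ=-45°, α=165°
  d=(-0.9659,0.2588)  start (6,1)  tX=0.5694 tY=1.6614  stride 1/|dx|=1.0353 1/|dy|=3.8637
    cross x-line → (5,1), t=0.5694
    cross x-line → (4,1), t=1.6047
    cross y-line → (4,2), t=1.6614
    cross x-line → (3,2), t=2.6400
    cross x-line → (2,2), t=3.6752
    cross x-line → (1,2), t=4.7105
    cross y-line → (1,3), t=5.5251
    cross x-line → (0,3), t=5.7458 (wall)
  → r_1 = 5.7458
beam 2: φ=0°, α=210°
  d=(-0.8660,-0.5000)  start (6,1)  tX=0.6351 tY=1.1400  stride 1/|dx|=1.1547 1/|dy|=2.0000
    cross x-line → (5,1), t=0.6351
    cross y-line → (5,0), t=1.1400 (wall)
  → r_2 = 1.1400
beam 3: φ=45°, α=255°
  d=(-0.2588,-0.9659)  start (6,1)  tX=2.1250 tY=0.5901  stride 1/|dx|=3.8637 1/|dy|=1.0353
    cross y-line → (6,0), t=0.5901 (wall)
  → r_3 = 0.5901

ranges = [5.7458, 1.1400, 0.5901]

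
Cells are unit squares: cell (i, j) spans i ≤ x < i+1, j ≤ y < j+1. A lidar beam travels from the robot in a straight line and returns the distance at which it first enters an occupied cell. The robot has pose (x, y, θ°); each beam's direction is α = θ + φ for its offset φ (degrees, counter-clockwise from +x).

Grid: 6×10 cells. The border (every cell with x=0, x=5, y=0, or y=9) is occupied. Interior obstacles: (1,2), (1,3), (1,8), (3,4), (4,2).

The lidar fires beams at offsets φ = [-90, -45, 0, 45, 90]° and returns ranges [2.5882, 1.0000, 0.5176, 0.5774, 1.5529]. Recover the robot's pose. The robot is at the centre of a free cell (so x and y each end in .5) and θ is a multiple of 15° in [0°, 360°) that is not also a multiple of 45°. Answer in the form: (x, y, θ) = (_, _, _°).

Candidates: 27 free-cell centres × 16 headings = 432 poses. Raycast each; keep the one whose scan matches to 4 dp.
  (2.5, 4.5, 240°): beam 1 = 1.7321 ≠ 2.5882 ✗
  (2.5, 5.5, 330°): beam 1 = 1.7321 ≠ 2.5882 ✗
  (2.5, 6.5, 150°): beam 1 = 2.8868 ≠ 2.5882 ✗
  (4.5, 8.5, 75°): beam 1 = 0.5176 ≠ 2.5882 ✗
  (2.5, 6.5, 30°): beam 1 = 1.7321 ≠ 2.5882 ✗
  …
  (4.5, 7.5, 345°): r_1=2.5882, r_2=1.0000, r_3=0.5176, r_4=0.5774, r_5=1.5529 — all match ✓
Only this pose fits every beam.

(x, y, θ) = (4.5, 7.5, 345°)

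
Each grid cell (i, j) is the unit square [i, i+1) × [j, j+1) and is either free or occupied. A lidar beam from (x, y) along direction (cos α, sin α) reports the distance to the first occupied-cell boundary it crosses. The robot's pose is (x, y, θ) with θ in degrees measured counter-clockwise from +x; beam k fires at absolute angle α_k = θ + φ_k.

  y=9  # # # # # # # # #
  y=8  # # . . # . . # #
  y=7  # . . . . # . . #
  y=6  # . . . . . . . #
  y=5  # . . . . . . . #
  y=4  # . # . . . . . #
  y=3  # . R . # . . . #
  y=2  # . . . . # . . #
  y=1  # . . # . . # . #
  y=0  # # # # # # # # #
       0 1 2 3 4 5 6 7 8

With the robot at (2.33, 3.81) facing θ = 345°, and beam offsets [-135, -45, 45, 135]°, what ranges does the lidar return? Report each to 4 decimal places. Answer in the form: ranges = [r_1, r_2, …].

ranges = [1.5358, 2.0900, 0.3800, 0.2194]

beam 1: φ=-135°, α=210°
  cosα=-0.8660 sinα=-0.5000 | (2,3) | tMaxX 0.3811 tMaxY 1.6200 | tΔX 1.1547 tΔY 2.0000
    t=0.3811 [x] (1,3)
    t=1.5358 [x] (0,3) — stop
  → r_1 = 1.5358
beam 2: φ=-45°, α=300°
  cosα=0.5000 sinα=-0.8660 | (2,3) | tMaxX 1.3400 tMaxY 0.9353 | tΔX 2.0000 tΔY 1.1547
    t=0.9353 [y] (2,2)
    t=1.3400 [x] (3,2)
    t=2.0900 [y] (3,1) — stop
  → r_2 = 2.0900
beam 3: φ=45°, α=30°
  cosα=0.8660 sinα=0.5000 | (2,3) | tMaxX 0.7736 tMaxY 0.3800 | tΔX 1.1547 tΔY 2.0000
    t=0.3800 [y] (2,4) — stop
  → r_3 = 0.3800
beam 4: φ=135°, α=120°
  cosα=-0.5000 sinα=0.8660 | (2,3) | tMaxX 0.6600 tMaxY 0.2194 | tΔX 2.0000 tΔY 1.1547
    t=0.2194 [y] (2,4) — stop
  → r_4 = 0.2194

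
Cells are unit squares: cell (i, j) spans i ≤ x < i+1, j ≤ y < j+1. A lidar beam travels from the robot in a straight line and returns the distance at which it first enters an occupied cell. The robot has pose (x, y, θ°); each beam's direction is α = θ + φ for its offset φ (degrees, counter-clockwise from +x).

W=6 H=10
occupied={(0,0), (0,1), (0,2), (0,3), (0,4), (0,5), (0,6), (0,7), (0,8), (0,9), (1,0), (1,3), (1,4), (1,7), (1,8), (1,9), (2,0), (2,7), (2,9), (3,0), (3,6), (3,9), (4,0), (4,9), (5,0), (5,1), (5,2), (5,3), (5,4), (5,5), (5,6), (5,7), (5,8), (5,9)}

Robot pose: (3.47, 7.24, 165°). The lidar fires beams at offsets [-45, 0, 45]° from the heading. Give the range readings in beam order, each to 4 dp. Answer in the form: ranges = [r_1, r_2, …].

ranges = [2.0323, 0.4866, 0.4800]

beam 1: φ=-45°, α=120°
  direction (-0.5000, 0.8660); cell (3,7); t to first gridline: x 0.9400, y 0.8776 (then +2.0000 / +1.1547)
    (3,8) via y @ 0.8776
    (2,8) via x @ 0.9400
    (2,9) via y @ 2.0323  # hit
  → r_1 = 2.0323
beam 2: φ=0°, α=165°
  direction (-0.9659, 0.2588); cell (3,7); t to first gridline: x 0.4866, y 2.9364 (then +1.0353 / +3.8637)
    (2,7) via x @ 0.4866  # hit
  → r_2 = 0.4866
beam 3: φ=45°, α=210°
  direction (-0.8660, -0.5000); cell (3,7); t to first gridline: x 0.5427, y 0.4800 (then +1.1547 / +2.0000)
    (3,6) via y @ 0.4800  # hit
  → r_3 = 0.4800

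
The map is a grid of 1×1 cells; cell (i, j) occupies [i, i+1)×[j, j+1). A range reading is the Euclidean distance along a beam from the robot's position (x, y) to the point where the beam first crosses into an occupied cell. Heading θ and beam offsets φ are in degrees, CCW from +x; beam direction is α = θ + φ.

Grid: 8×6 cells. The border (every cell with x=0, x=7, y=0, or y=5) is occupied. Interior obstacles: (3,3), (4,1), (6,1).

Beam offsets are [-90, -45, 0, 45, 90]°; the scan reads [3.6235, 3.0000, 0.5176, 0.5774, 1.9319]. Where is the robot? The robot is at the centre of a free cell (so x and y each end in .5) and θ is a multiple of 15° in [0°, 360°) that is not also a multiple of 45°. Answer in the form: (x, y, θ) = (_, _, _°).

The pose lattice has 21·16 = 336 candidates. Test each by forward raycasting.
  (6.5, 3.5, 210°): beam 1 = 1.7321 ≠ 3.6235 ✗
  (3.5, 1.5, 210°): beam 1 = 4.0415 ≠ 3.6235 ✗
  (4.5, 2.5, 330°): beam 1 = 0.5774 ≠ 3.6235 ✗
  (3.5, 2.5, 330°): beam 1 = 1.7321 ≠ 3.6235 ✗
  …
  (4.5, 2.5, 255°): r_1=3.6235, r_2=3.0000, r_3=0.5176, r_4=0.5774, r_5=1.9319 — all match ✓
Only this pose fits every beam.

(x, y, θ) = (4.5, 2.5, 255°)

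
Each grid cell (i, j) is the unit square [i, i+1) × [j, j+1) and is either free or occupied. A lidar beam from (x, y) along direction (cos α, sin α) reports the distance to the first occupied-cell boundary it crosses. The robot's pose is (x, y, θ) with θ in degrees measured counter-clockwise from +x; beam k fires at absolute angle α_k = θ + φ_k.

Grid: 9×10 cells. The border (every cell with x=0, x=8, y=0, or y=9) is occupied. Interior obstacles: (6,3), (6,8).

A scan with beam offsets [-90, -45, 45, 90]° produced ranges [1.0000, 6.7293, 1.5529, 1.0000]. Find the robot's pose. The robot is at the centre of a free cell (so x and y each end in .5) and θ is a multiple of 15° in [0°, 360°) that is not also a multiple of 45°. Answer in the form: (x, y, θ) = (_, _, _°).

Enumerate (i+0.5, j+0.5, θ) over the 54 free cells and 16 admissible headings. For each, cast all 4 beams and compare to the given ranges.
  (4.5, 3.5, 285°): beam 1 = 3.6235 ≠ 1.0000 ✗
  (4.5, 2.5, 240°): beam 1 = 4.0415 ≠ 1.0000 ✗
  (2.5, 6.5, 285°): beam 1 = 1.5529 ≠ 1.0000 ✗
  …
  (7.5, 2.5, 210°): r_1=1.0000, r_2=6.7293, r_3=1.5529, r_4=1.0000 — all match ✓
No second candidate reproduces the full scan.

(x, y, θ) = (7.5, 2.5, 210°)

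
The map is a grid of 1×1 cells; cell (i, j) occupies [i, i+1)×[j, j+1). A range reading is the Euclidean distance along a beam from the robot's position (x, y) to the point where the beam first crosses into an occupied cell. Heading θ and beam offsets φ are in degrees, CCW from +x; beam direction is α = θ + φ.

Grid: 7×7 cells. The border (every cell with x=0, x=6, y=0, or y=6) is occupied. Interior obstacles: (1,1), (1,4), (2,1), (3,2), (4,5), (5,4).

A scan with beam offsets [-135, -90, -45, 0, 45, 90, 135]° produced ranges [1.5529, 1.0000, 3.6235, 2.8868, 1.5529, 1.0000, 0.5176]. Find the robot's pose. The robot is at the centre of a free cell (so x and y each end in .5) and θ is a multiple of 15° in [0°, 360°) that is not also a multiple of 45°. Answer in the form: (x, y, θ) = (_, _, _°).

The pose lattice has 19·16 = 304 candidates. Test each by forward raycasting.
  (4.5, 3.5, 150°): beam 3 = 1.5529 ≠ 3.6235 ✗
  (3.5, 4.5, 75°): beam 1 = 4.0415 ≠ 1.5529 ✗
  (4.5, 2.5, 150°): beam 2 = 1.7321 ≠ 1.0000 ✗
  (2.5, 5.5, 210°): beam 1 = 0.5176 ≠ 1.5529 ✗
  (4.5, 1.5, 240°): beam 1 = 4.6587 ≠ 1.5529 ✗
  …
  (2.5, 5.5, 300°): r_1=1.5529, r_2=1.0000, r_3=3.6235, r_4=2.8868, r_5=1.5529, r_6=1.0000, r_7=0.5176 — all match ✓
No second candidate reproduces the full scan.

(x, y, θ) = (2.5, 5.5, 300°)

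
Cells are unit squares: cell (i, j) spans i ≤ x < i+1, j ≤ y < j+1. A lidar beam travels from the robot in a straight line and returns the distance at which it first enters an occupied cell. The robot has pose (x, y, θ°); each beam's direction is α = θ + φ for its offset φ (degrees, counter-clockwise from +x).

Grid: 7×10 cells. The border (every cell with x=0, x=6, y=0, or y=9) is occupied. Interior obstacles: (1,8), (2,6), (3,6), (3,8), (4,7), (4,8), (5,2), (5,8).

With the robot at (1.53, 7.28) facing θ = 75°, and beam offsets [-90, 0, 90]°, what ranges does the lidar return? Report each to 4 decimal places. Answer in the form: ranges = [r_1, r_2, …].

beam 1: φ=-90°, α=345°
  cosα=0.9659 sinα=-0.2588 | (1,7) | tMaxX 0.4866 tMaxY 1.0818 | tΔX 1.0353 tΔY 3.8637
    t=0.4866 [x] (2,7)
    t=1.0818 [y] (2,6) — stop
  → r_1 = 1.0818
beam 2: φ=0°, α=75°
  cosα=0.2588 sinα=0.9659 | (1,7) | tMaxX 1.8159 tMaxY 0.7454 | tΔX 3.8637 tΔY 1.0353
    t=0.7454 [y] (1,8) — stop
  → r_2 = 0.7454
beam 3: φ=90°, α=165°
  cosα=-0.9659 sinα=0.2588 | (1,7) | tMaxX 0.5487 tMaxY 2.7819 | tΔX 1.0353 tΔY 3.8637
    t=0.5487 [x] (0,7) — stop
  → r_3 = 0.5487

ranges = [1.0818, 0.7454, 0.5487]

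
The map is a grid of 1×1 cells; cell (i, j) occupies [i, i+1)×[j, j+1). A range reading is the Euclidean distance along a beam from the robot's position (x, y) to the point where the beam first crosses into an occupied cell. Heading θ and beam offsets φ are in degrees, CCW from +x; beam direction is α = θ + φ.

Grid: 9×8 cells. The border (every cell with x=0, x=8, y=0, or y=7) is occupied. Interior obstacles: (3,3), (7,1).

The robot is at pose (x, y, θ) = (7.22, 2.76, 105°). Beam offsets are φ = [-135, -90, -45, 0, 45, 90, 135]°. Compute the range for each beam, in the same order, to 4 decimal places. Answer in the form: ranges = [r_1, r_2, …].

beam 1: φ=-135°, α=330°
  d=(0.8660,-0.5000)  start (7,2)  tX=0.9007 tY=1.5200  stride 1/|dx|=1.1547 1/|dy|=2.0000
    cross x-line → (8,2), t=0.9007 (wall)
  → r_1 = 0.9007
beam 2: φ=-90°, α=15°
  d=(0.9659,0.2588)  start (7,2)  tX=0.8075 tY=0.9273  stride 1/|dx|=1.0353 1/|dy|=3.8637
    cross x-line → (8,2), t=0.8075 (wall)
  → r_2 = 0.8075
beam 3: φ=-45°, α=60°
  d=(0.5000,0.8660)  start (7,2)  tX=1.5600 tY=0.2771  stride 1/|dx|=2.0000 1/|dy|=1.1547
    cross y-line → (7,3), t=0.2771
    cross y-line → (7,4), t=1.4318
    cross x-line → (8,4), t=1.5600 (wall)
  → r_3 = 1.5600
beam 4: φ=0°, α=105°
  d=(-0.2588,0.9659)  start (7,2)  tX=0.8500 tY=0.2485  stride 1/|dx|=3.8637 1/|dy|=1.0353
    cross y-line → (7,3), t=0.2485
    cross x-line → (6,3), t=0.8500
    cross y-line → (6,4), t=1.2837
    cross y-line → (6,5), t=2.3190
    cross y-line → (6,6), t=3.3543
    cross y-line → (6,7), t=4.3896 (wall)
  → r_4 = 4.3896
beam 5: φ=45°, α=150°
  d=(-0.8660,0.5000)  start (7,2)  tX=0.2540 tY=0.4800  stride 1/|dx|=1.1547 1/|dy|=2.0000
    cross x-line → (6,2), t=0.2540
    cross y-line → (6,3), t=0.4800
    cross x-line → (5,3), t=1.4087
    cross y-line → (5,4), t=2.4800
    cross x-line → (4,4), t=2.5634
    cross x-line → (3,4), t=3.7181
    cross y-line → (3,5), t=4.4800
    cross x-line → (2,5), t=4.8728
    cross x-line → (1,5), t=6.0275
    cross y-line → (1,6), t=6.4800
    cross x-line → (0,6), t=7.1822 (wall)
  → r_5 = 7.1822
beam 6: φ=90°, α=195°
  d=(-0.9659,-0.2588)  start (7,2)  tX=0.2278 tY=2.9364  stride 1/|dx|=1.0353 1/|dy|=3.8637
    cross x-line → (6,2), t=0.2278
    cross x-line → (5,2), t=1.2630
    cross x-line → (4,2), t=2.2983
    cross y-line → (4,1), t=2.9364
    cross x-line → (3,1), t=3.3336
    cross x-line → (2,1), t=4.3689
    cross x-line → (1,1), t=5.4041
    cross x-line → (0,1), t=6.4394 (wall)
  → r_6 = 6.4394
beam 7: φ=135°, α=240°
  d=(-0.5000,-0.8660)  start (7,2)  tX=0.4400 tY=0.8776  stride 1/|dx|=2.0000 1/|dy|=1.1547
    cross x-line → (6,2), t=0.4400
    cross y-line → (6,1), t=0.8776
    cross y-line → (6,0), t=2.0323 (wall)
  → r_7 = 2.0323

ranges = [0.9007, 0.8075, 1.5600, 4.3896, 7.1822, 6.4394, 2.0323]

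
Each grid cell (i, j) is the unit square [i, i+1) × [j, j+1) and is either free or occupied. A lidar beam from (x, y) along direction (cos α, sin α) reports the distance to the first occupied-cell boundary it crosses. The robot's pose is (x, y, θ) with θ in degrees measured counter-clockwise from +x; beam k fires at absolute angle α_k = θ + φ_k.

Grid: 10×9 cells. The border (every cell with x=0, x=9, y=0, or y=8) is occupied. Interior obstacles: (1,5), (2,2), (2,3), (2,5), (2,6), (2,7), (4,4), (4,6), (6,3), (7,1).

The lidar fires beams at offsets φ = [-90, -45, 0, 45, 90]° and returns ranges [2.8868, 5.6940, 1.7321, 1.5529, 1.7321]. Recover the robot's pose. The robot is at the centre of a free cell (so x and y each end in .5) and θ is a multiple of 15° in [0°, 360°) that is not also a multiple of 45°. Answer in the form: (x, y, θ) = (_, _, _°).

(x, y, θ) = (7.5, 6.5, 330°)

The pose lattice has 46·16 = 736 candidates. Test each by forward raycasting.
  (1.5, 3.5, 75°): beam 1 = 0.5176 ≠ 2.8868 ✗
  (4.5, 7.5, 330°): beam 1 = 0.5774 ≠ 2.8868 ✗
  (8.5, 5.5, 195°): beam 1 = 2.5882 ≠ 2.8868 ✗
  (4.5, 7.5, 210°): beam 1 = 0.5774 ≠ 2.8868 ✗
  …
  (7.5, 6.5, 330°): r_1=2.8868, r_2=5.6940, r_3=1.7321, r_4=1.5529, r_5=1.7321 — all match ✓
Only this pose fits every beam.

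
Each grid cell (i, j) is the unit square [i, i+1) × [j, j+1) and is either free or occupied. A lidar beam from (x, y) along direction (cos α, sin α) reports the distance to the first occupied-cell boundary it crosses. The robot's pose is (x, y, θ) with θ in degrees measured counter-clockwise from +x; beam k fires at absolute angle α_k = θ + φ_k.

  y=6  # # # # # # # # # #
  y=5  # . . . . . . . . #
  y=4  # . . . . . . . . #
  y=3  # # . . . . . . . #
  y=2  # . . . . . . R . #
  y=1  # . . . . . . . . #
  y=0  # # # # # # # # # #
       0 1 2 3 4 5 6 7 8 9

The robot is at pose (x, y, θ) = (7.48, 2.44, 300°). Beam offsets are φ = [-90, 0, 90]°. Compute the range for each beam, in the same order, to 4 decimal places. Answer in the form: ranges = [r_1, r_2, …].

beam 1: φ=-90°, α=210°
  d=(-0.8660,-0.5000)  start (7,2)  tX=0.5543 tY=0.8800  stride 1/|dx|=1.1547 1/|dy|=2.0000
    cross x-line → (6,2), t=0.5543
    cross y-line → (6,1), t=0.8800
    cross x-line → (5,1), t=1.7090
    cross x-line → (4,1), t=2.8637
    cross y-line → (4,0), t=2.8800 (wall)
  → r_1 = 2.8800
beam 2: φ=0°, α=300°
  d=(0.5000,-0.8660)  start (7,2)  tX=1.0400 tY=0.5081  stride 1/|dx|=2.0000 1/|dy|=1.1547
    cross y-line → (7,1), t=0.5081
    cross x-line → (8,1), t=1.0400
    cross y-line → (8,0), t=1.6628 (wall)
  → r_2 = 1.6628
beam 3: φ=90°, α=30°
  d=(0.8660,0.5000)  start (7,2)  tX=0.6004 tY=1.1200  stride 1/|dx|=1.1547 1/|dy|=2.0000
    cross x-line → (8,2), t=0.6004
    cross y-line → (8,3), t=1.1200
    cross x-line → (9,3), t=1.7551 (wall)
  → r_3 = 1.7551

ranges = [2.8800, 1.6628, 1.7551]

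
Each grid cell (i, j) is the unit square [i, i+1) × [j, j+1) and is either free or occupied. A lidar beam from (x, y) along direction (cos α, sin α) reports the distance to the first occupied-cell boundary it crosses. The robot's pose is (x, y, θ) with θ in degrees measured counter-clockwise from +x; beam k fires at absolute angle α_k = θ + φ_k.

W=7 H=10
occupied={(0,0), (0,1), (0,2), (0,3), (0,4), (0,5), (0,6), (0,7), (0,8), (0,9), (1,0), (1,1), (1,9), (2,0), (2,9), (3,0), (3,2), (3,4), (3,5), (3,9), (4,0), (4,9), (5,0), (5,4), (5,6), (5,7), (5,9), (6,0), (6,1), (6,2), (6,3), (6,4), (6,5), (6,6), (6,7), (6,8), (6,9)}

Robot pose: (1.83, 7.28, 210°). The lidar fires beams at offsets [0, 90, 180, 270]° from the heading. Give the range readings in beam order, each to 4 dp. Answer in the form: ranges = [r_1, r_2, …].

ranges = [0.9584, 2.3400, 3.4400, 1.6600]

beam 1: φ=0°, α=210°
  d=(-0.8660,-0.5000)  start (1,7)  tX=0.9584 tY=0.5600  stride 1/|dx|=1.1547 1/|dy|=2.0000
    cross y-line → (1,6), t=0.5600
    cross x-line → (0,6), t=0.9584 (wall)
  → r_1 = 0.9584
beam 2: φ=90°, α=300°
  d=(0.5000,-0.8660)  start (1,7)  tX=0.3400 tY=0.3233  stride 1/|dx|=2.0000 1/|dy|=1.1547
    cross y-line → (1,6), t=0.3233
    cross x-line → (2,6), t=0.3400
    cross y-line → (2,5), t=1.4780
    cross x-line → (3,5), t=2.3400 (wall)
  → r_2 = 2.3400
beam 3: φ=180°, α=30°
  d=(0.8660,0.5000)  start (1,7)  tX=0.1963 tY=1.4400  stride 1/|dx|=1.1547 1/|dy|=2.0000
    cross x-line → (2,7), t=0.1963
    cross x-line → (3,7), t=1.3510
    cross y-line → (3,8), t=1.4400
    cross x-line → (4,8), t=2.5057
    cross y-line → (4,9), t=3.4400 (wall)
  → r_3 = 3.4400
beam 4: φ=270°, α=120°
  d=(-0.5000,0.8660)  start (1,7)  tX=1.6600 tY=0.8314  stride 1/|dx|=2.0000 1/|dy|=1.1547
    cross y-line → (1,8), t=0.8314
    cross x-line → (0,8), t=1.6600 (wall)
  → r_4 = 1.6600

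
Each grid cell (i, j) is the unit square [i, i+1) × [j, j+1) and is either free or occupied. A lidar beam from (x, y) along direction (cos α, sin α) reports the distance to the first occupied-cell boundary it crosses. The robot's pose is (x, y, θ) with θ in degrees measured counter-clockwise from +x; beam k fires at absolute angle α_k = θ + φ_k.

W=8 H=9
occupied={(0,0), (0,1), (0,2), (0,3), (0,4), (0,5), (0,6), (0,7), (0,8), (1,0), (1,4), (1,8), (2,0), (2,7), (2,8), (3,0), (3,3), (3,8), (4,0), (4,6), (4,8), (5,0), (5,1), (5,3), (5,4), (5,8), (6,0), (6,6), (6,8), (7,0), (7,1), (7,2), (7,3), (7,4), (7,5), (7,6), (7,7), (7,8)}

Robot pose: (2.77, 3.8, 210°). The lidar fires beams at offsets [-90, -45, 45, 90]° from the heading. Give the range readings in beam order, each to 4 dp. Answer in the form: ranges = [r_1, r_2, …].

beam 1: φ=-90°, α=120°
  cosα=-0.5000 sinα=0.8660 | (2,3) | tMaxX 1.5400 tMaxY 0.2309 | tΔX 2.0000 tΔY 1.1547
    t=0.2309 [y] (2,4)
    t=1.3856 [y] (2,5)
    t=1.5400 [x] (1,5)
    t=2.5403 [y] (1,6)
    t=3.5400 [x] (0,6) — stop
  → r_1 = 3.5400
beam 2: φ=-45°, α=165°
  cosα=-0.9659 sinα=0.2588 | (2,3) | tMaxX 0.7972 tMaxY 0.7727 | tΔX 1.0353 tΔY 3.8637
    t=0.7727 [y] (2,4)
    t=0.7972 [x] (1,4) — stop
  → r_2 = 0.7972
beam 3: φ=45°, α=255°
  cosα=-0.2588 sinα=-0.9659 | (2,3) | tMaxX 2.9751 tMaxY 0.8282 | tΔX 3.8637 tΔY 1.0353
    t=0.8282 [y] (2,2)
    t=1.8635 [y] (2,1)
    t=2.8988 [y] (2,0) — stop
  → r_3 = 2.8988
beam 4: φ=90°, α=300°
  cosα=0.5000 sinα=-0.8660 | (2,3) | tMaxX 0.4600 tMaxY 0.9238 | tΔX 2.0000 tΔY 1.1547
    t=0.4600 [x] (3,3) — stop
  → r_4 = 0.4600

ranges = [3.5400, 0.7972, 2.8988, 0.4600]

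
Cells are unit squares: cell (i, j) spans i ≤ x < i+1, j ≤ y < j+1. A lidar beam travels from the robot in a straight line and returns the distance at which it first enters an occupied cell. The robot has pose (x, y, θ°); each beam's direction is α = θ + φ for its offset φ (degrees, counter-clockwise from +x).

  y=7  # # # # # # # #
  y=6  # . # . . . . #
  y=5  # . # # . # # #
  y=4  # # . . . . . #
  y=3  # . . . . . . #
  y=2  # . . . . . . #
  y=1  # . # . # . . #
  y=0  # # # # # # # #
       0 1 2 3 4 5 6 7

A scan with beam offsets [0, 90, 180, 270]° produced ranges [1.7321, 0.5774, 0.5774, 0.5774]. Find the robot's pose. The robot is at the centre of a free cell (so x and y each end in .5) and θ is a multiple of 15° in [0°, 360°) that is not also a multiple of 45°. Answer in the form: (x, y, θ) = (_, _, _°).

(x, y, θ) = (3.5, 6.5, 330°)

The pose lattice has 28·16 = 448 candidates. Test each by forward raycasting.
  (3.5, 1.5, 15°): beam 1 = 0.5176 ≠ 1.7321 ✗
  (3.5, 1.5, 165°): beam 1 = 0.5176 ≠ 1.7321 ✗
  (5.5, 1.5, 60°): beam 1 = 3.0000 ≠ 1.7321 ✗
  (4.5, 3.5, 120°): beam 2 = 4.0415 ≠ 0.5774 ✗
  …
  (3.5, 6.5, 330°): r_1=1.7321, r_2=0.5774, r_3=0.5774, r_4=0.5774 — all match ✓
No second candidate reproduces the full scan.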